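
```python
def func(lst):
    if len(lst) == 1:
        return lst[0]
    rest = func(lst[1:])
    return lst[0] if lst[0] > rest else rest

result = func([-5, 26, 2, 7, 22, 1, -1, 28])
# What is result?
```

Recursive max over [-5, 26, 2, 7, 22, 1, -1, 28] = 28

Answer: 28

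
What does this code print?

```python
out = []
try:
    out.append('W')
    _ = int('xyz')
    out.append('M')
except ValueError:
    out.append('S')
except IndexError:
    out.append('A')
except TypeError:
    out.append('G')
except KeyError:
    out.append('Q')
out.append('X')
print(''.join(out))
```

Execution trace: 'W' (try body) → 'S' (except ValueError) → 'X' (after the try/except). Output: WSX

Answer: WSX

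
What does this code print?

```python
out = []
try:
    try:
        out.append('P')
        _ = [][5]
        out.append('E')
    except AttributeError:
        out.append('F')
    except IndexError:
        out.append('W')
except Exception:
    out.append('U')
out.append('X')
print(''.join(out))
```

Execution trace: 'P' (inner try body) → 'W' (inner except IndexError) → 'X' (after the try/except). Output: PWX

Answer: PWX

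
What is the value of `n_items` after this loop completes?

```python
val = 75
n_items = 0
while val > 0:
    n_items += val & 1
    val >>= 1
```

Count set bits in 75 (binary: 0b1001011)
`n_items` takes the values: 0 → 1 → 2 → 3 → 4

Answer: 4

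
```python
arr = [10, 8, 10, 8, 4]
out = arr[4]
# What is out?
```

Trace:
`arr = [10, 8, 10, 8, 4]` → arr = [10, 8, 10, 8, 4]
`out = arr[4]` → out = 4
So out = 4

Answer: 4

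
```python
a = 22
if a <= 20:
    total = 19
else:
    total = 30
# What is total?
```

Trace:
`a = 22` → a = 22
`if a <= 20: ...` → a <= 20 is False, take else branch → total = 30
So total = 30

Answer: 30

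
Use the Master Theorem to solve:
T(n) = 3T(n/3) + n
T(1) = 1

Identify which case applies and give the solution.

a=3, b=3, f(n)=n. log_3(3) = 1. Since c=1 = 1, Case 2 applies: T(n) = Θ(n^log_b(a) · log n) = O(n log n).

Answer: O(n log n) - Case 2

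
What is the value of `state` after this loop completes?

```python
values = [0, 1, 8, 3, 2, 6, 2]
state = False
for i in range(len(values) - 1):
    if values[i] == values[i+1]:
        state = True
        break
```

Check consecutive duplicates in [0, 1, 8, 3, 2, 6, 2]
`state` takes the values: False

Answer: False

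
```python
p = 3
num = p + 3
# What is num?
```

Trace:
`p = 3` → p = 3
`num = p + 3` → num = 6
So num = 6

Answer: 6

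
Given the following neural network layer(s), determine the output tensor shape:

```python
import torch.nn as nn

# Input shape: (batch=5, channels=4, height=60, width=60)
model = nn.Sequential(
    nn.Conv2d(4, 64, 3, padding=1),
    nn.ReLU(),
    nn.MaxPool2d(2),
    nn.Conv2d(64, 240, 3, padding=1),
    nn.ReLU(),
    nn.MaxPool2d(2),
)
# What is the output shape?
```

Input: (5, 4, 60, 60) -> after first Conv2d: (5, 64, 60, 60) -> after first MaxPool2d: (5, 64, 30, 30) -> after second Conv2d: (5, 240, 30, 30) -> Output: (5, 240, 15, 15)

Answer: (5, 240, 15, 15)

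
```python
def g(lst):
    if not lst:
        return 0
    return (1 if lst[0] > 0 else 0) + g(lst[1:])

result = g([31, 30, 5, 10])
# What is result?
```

Count of positive elements in [31, 30, 5, 10] = 4

Answer: 4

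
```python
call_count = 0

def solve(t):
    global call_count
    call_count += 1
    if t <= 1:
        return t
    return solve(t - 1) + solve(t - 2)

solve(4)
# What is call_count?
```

Calls(t) = 1 + Calls(t-1) + Calls(t-2); Calls(0)=Calls(1)=1. For t=4 this gives 9.

Answer: 9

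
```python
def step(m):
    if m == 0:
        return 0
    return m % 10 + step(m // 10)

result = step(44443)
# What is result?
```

Sum of digits of 44443: 3 + 4 + 4 + 4 + 4 = 19

Answer: 19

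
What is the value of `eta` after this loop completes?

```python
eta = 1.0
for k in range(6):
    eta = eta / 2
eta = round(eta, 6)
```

Halving LR 6 times: 1 / 2^6
`eta` takes the values: 1.0 → 0.5 → 0.25 → 0.125 → 0.0625 → 0.03125 → 0.015625

Answer: 0.015625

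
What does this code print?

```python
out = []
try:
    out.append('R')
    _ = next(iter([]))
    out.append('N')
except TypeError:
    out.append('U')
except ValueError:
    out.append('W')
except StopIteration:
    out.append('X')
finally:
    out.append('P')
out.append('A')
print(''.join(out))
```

Execution trace: 'R' (try body) → 'X' (except StopIteration) → 'P' (finally) → 'A' (after the try/except). Output: RXPA

Answer: RXPA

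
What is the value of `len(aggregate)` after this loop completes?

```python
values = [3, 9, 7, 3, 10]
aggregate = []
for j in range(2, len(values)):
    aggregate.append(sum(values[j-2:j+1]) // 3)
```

Number of 3-element averages
`aggregate` takes the values: [] → [6] → [6, 6] → [6, 6, 6]
So `len(aggregate)` = 3

Answer: 3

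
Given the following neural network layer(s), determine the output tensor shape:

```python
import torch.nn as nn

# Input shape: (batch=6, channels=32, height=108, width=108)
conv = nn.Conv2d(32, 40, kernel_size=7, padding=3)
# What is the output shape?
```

Input: (6, 32, 108, 108) -> Output: (6, 40, 108, 108)

Answer: (6, 40, 108, 108)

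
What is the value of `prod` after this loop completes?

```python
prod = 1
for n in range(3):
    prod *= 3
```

3^3 = 27
`prod` takes the values: 1 → 3 → 9 → 27

Answer: 27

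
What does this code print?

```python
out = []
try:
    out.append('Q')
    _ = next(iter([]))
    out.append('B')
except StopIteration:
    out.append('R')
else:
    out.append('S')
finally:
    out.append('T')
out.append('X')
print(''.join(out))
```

Execution trace: 'Q' (try body) → 'R' (except StopIteration) → 'T' (finally) → 'X' (after the try/except). Output: QRTX

Answer: QRTX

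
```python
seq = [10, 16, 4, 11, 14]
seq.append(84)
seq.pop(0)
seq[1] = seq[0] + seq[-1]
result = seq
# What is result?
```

Trace:
`seq = [10, 16, 4, 11, 14]` → seq = [10, 16, 4, 11, 14]
`seq.append(84)` → seq = [10, 16, 4, 11, 14, 84]
`seq.pop(0)` → seq = [16, 4, 11, 14, 84]
`seq[1] = seq[0] + seq[-1]` → seq = [16, 100, 11, 14, 84]
`result = seq` → result = [16, 100, 11, 14, 84]
So result = [16, 100, 11, 14, 84]

Answer: [16, 100, 11, 14, 84]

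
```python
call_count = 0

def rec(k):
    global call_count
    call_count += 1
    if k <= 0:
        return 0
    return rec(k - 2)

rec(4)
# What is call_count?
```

Linear recursion stepping by 2: 3 calls from k=4 down to ≤0.

Answer: 3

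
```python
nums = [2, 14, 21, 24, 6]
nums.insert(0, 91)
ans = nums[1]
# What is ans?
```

Trace:
`nums = [2, 14, 21, 24, 6]` → nums = [2, 14, 21, 24, 6]
`nums.insert(0, 91)` → nums = [91, 2, 14, 21, 24, 6]
`ans = nums[1]` → ans = 2
So ans = 2

Answer: 2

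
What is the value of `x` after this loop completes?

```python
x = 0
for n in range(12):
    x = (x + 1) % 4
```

Increment mod 4, 12 times = 0
`x` takes the values: 0 → 1 → 2 → 3 → 0 → 1 → 2 → 3 → 0 → 1 → 2 → 3 → 0

Answer: 0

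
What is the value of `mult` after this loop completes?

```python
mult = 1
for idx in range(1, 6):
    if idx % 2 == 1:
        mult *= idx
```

Product of odd numbers 1 to 5
`mult` takes the values: 1 → 3 → 15

Answer: 15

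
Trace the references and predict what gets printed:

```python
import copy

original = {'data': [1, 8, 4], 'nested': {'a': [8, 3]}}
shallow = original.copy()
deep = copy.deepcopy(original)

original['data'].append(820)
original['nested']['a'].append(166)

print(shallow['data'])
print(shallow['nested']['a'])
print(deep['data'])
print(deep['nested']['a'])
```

Key concept: comparing shallow vs deep copy.
Step by step:
`original = {'data': [1, 8, 4], 'nested': {'a': [8, 3]}}` → original = {'data': [1, 8, 4], 'nested': {'a': [8, 3]}}
`shallow = original.copy()` → shallow = {'data': [1, 8, 4], 'nested': {'a': [8, 3]}}
`deep = copy.deepcopy(original)` → deep = {'data': [1, 8, 4], 'nested': {'a': [8, 3]}}
`original['data'].append(820)` → original = {'data': [1, 8, 4, 820], 'nested': {'a': [8, 3]}}; shallow = {'data': [1, 8, 4, 820], 'nested': {'a': [8, 3]}}
`original['nested']['a'].append(166)` → original = {'data': [1, 8, 4, 820], 'nested': {'a': [8, 3, 166]}}; shallow = {'data': [1, 8, 4, 820], 'nested': {'a': [8, 3, 166]}}
`print(shallow['data'])` → prints [1, 8, 4, 820]
`print(shallow['nested']['a'])` → prints [8, 3, 166]
`print(deep['data'])` → prints [1, 8, 4]
`print(deep['nested']['a'])` → prints [8, 3]

Answer:
[1, 8, 4, 820]
[8, 3, 166]
[1, 8, 4]
[8, 3]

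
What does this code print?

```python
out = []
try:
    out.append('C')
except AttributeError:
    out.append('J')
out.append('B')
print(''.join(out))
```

Execution trace: 'C' (try body, no exception) → 'B' (after the try/except). Output: CB

Answer: CB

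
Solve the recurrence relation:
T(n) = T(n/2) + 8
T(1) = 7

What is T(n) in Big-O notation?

Each step divides n by 2 and adds 8. After log_2(n) steps we reach T(1)=7. So T(n) = 8·log_2(n) + 7 = O(log n).

Answer: O(log n)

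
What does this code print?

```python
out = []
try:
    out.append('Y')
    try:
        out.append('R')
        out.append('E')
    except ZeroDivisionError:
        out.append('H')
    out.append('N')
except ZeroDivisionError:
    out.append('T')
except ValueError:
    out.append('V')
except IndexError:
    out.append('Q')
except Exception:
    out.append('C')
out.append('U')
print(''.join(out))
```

Execution trace: 'Y' (try body) → 'R' (inner try body) → 'E' (inner try body, no exception) → 'N' (try body, no exception) → 'U' (after the try/except). Output: YRENU

Answer: YRENU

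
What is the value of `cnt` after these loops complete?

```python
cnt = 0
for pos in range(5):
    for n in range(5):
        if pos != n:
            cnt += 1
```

5² - 5 (exclude diagonal)
`cnt` takes the values: 0 → 1 → 2 → 3 → 4 → 5 → 6 → 7 → 8 → 9 → 10 → 11 → 12 → 13 → 14 → 15 → 16 → 17 → 18 → 19 → 20

Answer: 20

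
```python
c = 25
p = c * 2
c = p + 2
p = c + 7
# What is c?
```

Trace:
`c = 25` → c = 25
`p = c * 2` → p = 50
`c = p + 2` → c = 52
`p = c + 7` → p = 59
So c = 52

Answer: 52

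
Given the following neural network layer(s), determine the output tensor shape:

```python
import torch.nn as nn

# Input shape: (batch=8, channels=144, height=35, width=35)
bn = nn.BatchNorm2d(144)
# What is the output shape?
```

Input: (8, 144, 35, 35) -> Output: (8, 144, 35, 35)

Answer: (8, 144, 35, 35)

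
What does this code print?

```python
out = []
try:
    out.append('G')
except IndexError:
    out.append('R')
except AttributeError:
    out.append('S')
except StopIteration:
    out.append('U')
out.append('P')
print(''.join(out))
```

Execution trace: 'G' (try body, no exception) → 'P' (after the try/except). Output: GP

Answer: GP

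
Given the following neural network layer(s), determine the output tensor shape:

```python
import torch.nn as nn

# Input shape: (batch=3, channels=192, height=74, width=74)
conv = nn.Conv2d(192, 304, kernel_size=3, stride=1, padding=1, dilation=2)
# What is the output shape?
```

Input: (3, 192, 74, 74) -> Output: (3, 304, 72, 72)

Answer: (3, 304, 72, 72)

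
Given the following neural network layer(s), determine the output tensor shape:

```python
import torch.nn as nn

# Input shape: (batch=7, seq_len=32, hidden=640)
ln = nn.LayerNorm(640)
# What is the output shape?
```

Input: (7, 32, 640) -> Output: (7, 32, 640)

Answer: (7, 32, 640)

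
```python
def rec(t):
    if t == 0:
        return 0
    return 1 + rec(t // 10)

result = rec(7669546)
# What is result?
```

Count of digits of 7669546: 7

Answer: 7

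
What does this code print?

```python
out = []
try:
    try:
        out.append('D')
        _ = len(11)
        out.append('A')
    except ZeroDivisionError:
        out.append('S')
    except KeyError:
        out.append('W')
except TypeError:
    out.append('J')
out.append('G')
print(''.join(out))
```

Execution trace: 'D' (try body) → 'J' (outer except TypeError) → 'G' (after the try/except). Output: DJG

Answer: DJG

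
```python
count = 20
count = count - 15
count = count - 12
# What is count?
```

Trace:
`count = 20` → count = 20
`count = count - 15` → count = 5
`count = count - 12` → count = -7
So count = -7

Answer: -7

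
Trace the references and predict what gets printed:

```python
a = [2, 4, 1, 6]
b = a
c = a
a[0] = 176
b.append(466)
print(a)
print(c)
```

Key concept: multiple aliases.
Step by step:
`a = [2, 4, 1, 6]` → a = [2, 4, 1, 6]
`b = a` → b = [2, 4, 1, 6] (same object as a)
`c = a` → c = [2, 4, 1, 6] (same object as a, b)
`a[0] = 176` → a = [176, 4, 1, 6] (same object as b, c); b = [176, 4, 1, 6] (same object as a, c); c = [176, 4, 1, 6] (same object as a, b)
`b.append(466)` → a = [176, 4, 1, 6, 466] (same object as b, c); b = [176, 4, 1, 6, 466] (same object as a, c); c = [176, 4, 1, 6, 466] (same object as a, b)
`print(a)` → prints [176, 4, 1, 6, 466]
`print(c)` → prints [176, 4, 1, 6, 466]

Answer:
[176, 4, 1, 6, 466]
[176, 4, 1, 6, 466]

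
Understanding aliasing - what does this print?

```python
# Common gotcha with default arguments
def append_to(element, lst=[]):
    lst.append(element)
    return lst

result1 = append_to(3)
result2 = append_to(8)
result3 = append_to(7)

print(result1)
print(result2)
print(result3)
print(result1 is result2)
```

Key concept: mutable default argument gotcha.
Step by step:
`result1 = append_to(3)` → result1 = [3]
`result2 = append_to(8)` → result1 = [3, 8] (same object as result2); result2 = [3, 8] (same object as result1)
`result3 = append_to(7)` → result1 = [3, 8, 7] (same object as result2, result3); result2 = [3, 8, 7] (same object as result1, result3); result3 = [3, 8, 7] (same object as result1, result2)
`print(result1)` → prints [3, 8, 7]
`print(result2)` → prints [3, 8, 7]
`print(result3)` → prints [3, 8, 7]
`print(result1 is result2)` → prints True

Answer:
[3, 8, 7]
[3, 8, 7]
[3, 8, 7]
True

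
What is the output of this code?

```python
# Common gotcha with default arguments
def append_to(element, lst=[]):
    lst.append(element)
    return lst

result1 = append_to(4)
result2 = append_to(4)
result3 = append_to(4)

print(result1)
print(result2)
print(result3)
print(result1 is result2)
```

Key concept: mutable default argument gotcha.
Step by step:
`result1 = append_to(4)` → result1 = [4]
`result2 = append_to(4)` → result1 = [4, 4] (same object as result2); result2 = [4, 4] (same object as result1)
`result3 = append_to(4)` → result1 = [4, 4, 4] (same object as result2, result3); result2 = [4, 4, 4] (same object as result1, result3); result3 = [4, 4, 4] (same object as result1, result2)
`print(result1)` → prints [4, 4, 4]
`print(result2)` → prints [4, 4, 4]
`print(result3)` → prints [4, 4, 4]
`print(result1 is result2)` → prints True

Answer:
[4, 4, 4]
[4, 4, 4]
[4, 4, 4]
True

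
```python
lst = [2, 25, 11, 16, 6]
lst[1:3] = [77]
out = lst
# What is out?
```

Trace:
`lst = [2, 25, 11, 16, 6]` → lst = [2, 25, 11, 16, 6]
`lst[1:3] = [77]` → lst = [2, 77, 16, 6]
`out = lst` → out = [2, 77, 16, 6]
So out = [2, 77, 16, 6]

Answer: [2, 77, 16, 6]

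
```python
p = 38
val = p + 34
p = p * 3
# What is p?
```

Trace:
`p = 38` → p = 38
`val = p + 34` → val = 72
`p = p * 3` → p = 114
So p = 114

Answer: 114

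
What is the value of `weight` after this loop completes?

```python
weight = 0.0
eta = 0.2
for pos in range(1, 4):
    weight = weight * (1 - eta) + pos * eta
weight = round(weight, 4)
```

Moving average with lr=0.2
`weight` takes the values: 0.0 → 0.2 → 0.56 → 1.048

Answer: 1.048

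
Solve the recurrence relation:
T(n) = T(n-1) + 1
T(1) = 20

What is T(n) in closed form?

Unrolling: T(n) = T(1) + 1·(n-1) = 20 + 1(n-1) = n + 19.

Answer: T(n) = n + 19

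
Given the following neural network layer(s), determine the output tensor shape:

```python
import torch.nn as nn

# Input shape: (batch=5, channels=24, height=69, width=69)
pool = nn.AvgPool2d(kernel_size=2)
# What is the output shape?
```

Input: (5, 24, 69, 69) -> Output: (5, 24, 34, 34)

Answer: (5, 24, 34, 34)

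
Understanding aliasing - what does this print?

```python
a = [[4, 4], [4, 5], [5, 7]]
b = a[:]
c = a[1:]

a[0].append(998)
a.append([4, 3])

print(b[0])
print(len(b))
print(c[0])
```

Key concept: slice with nested mutation.
Step by step:
`a = [[4, 4], [4, 5], [5, 7]]` → a = [[4, 4], [4, 5], [5, 7]]
`b = a[:]` → b = [[4, 4], [4, 5], [5, 7]]
`c = a[1:]` → c = [[4, 5], [5, 7]]
`a[0].append(998)` → a = [[4, 4, 998], [4, 5], [5, 7]]; b = [[4, 4, 998], [4, 5], [5, 7]]
`a.append([4, 3])` → a = [[4, 4, 998], [4, 5], [5, 7], [4, 3]]
`print(b[0])` → prints [4, 4, 998]
`print(len(b))` → prints 3
`print(c[0])` → prints [4, 5]

Answer:
[4, 4, 998]
3
[4, 5]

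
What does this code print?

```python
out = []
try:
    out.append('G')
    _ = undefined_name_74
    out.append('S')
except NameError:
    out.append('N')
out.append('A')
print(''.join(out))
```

Execution trace: 'G' (try body) → 'N' (except NameError) → 'A' (after the try/except). Output: GNA

Answer: GNA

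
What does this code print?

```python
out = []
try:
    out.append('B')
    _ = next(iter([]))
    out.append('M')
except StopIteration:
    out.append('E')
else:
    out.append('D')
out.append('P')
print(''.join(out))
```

Execution trace: 'B' (try body) → 'E' (except StopIteration) → 'P' (after the try/except). Output: BEP

Answer: BEP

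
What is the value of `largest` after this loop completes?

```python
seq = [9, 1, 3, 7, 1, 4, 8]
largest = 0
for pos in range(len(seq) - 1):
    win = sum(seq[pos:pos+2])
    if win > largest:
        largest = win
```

Max sum of 2-element window in [9, 1, 3, 7, 1, 4, 8]
`largest` takes the values: 0 → 10 → 12

Answer: 12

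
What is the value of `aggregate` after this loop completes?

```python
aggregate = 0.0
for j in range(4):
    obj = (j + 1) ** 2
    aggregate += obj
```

Sum of squared losses 1² + 2² + ... + 4²
`aggregate` takes the values: 0.0 → 1.0 → 5.0 → 14.0 → 30.0

Answer: 30.0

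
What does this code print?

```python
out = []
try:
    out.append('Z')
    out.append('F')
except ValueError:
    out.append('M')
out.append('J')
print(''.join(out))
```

Execution trace: 'Z' (try body) → 'F' (try body, no exception) → 'J' (after the try/except). Output: ZFJ

Answer: ZFJ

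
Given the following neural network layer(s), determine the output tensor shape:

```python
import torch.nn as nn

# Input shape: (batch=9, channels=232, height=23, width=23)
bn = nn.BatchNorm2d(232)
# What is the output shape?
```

Input: (9, 232, 23, 23) -> Output: (9, 232, 23, 23)

Answer: (9, 232, 23, 23)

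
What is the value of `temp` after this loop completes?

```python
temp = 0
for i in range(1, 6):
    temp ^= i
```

XOR of 1 to 5
`temp` takes the values: 0 → 1 → 3 → 0 → 4 → 1

Answer: 1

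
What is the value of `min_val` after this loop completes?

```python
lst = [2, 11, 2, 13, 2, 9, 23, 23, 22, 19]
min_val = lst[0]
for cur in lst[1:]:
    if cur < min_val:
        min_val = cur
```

Minimum of [2, 11, 2, 13, 2, 9, 23, 23, 22, 19]
`min_val` takes the values: 2

Answer: 2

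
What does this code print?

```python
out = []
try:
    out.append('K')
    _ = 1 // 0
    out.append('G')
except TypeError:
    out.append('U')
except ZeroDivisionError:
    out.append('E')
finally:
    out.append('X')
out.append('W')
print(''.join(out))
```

Execution trace: 'K' (try body) → 'E' (except ZeroDivisionError) → 'X' (finally) → 'W' (after the try/except). Output: KEXW

Answer: KEXW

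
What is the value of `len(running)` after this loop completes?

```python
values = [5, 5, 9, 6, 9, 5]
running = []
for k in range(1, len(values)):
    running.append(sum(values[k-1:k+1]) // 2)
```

Number of 2-element averages
`running` takes the values: [] → [5] → [5, 7] → [5, 7, 7] → [5, 7, 7, 7] → [5, 7, 7, 7, 7]
So `len(running)` = 5

Answer: 5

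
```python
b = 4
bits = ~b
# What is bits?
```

Trace:
`b = 4` → b = 4
`bits = ~b` → bits = -5
So bits = -5

Answer: -5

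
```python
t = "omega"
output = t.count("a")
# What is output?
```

Trace:
`t = "omega"` → t = 'omega'
`output = t.count("a")` → output = 1
So output = 1

Answer: 1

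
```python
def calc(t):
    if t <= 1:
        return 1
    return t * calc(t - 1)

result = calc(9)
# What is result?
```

calc(9) = 9 * 8 * 7 * 6 * 5 * 4 * 3 * 2 * 1 = 362880

Answer: 362880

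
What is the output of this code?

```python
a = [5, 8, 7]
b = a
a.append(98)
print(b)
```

Key concept: basic list aliasing.
Step by step:
`a = [5, 8, 7]` → a = [5, 8, 7]
`b = a` → b = [5, 8, 7] (same object as a)
`a.append(98)` → a = [5, 8, 7, 98] (same object as b); b = [5, 8, 7, 98] (same object as a)
`print(b)` → prints [5, 8, 7, 98]

Answer: [5, 8, 7, 98]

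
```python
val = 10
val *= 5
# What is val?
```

Trace:
`val = 10` → val = 10
`val *= 5` → val = 50
So val = 50

Answer: 50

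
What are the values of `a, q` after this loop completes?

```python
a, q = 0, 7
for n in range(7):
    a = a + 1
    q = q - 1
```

a goes 0→7, q goes 7→0
`a, q` takes the values: (0, 7) → (1, 7) → (1, 6) → (2, 6) → (2, 5) → (3, 5) → (3, 4) → (4, 4) → (4, 3) → (5, 3) → (5, 2) → (6, 2) → (6, 1) → (7, 1) → (7, 0)

Answer: 7, 0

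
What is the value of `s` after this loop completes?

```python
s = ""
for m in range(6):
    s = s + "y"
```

Repeat 'y' 6 times
`s` takes the values: "" → "y" → "yy" → "yyy" → "yyyy" → "yyyyy" → "yyyyyy"

Answer: "yyyyyy"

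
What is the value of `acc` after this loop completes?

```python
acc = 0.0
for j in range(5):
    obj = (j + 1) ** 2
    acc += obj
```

Sum of squared losses 1² + 2² + ... + 5²
`acc` takes the values: 0.0 → 1.0 → 5.0 → 14.0 → 30.0 → 55.0

Answer: 55.0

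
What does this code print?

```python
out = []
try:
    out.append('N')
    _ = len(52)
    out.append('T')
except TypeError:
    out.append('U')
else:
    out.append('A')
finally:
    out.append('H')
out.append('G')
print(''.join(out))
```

Execution trace: 'N' (try body) → 'U' (except TypeError) → 'H' (finally) → 'G' (after the try/except). Output: NUHG

Answer: NUHG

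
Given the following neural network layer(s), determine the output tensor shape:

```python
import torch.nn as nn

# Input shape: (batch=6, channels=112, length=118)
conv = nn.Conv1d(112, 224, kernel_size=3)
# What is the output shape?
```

Input: (6, 112, 118) -> Output: (6, 224, 116)

Answer: (6, 224, 116)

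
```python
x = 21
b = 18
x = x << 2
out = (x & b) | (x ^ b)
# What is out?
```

Trace:
`x = 21` → x = 21
`b = 18` → b = 18
`x = x << 2` → x = 84
`out = (x & b) | (x ^ b)` → out = 86
So out = 86

Answer: 86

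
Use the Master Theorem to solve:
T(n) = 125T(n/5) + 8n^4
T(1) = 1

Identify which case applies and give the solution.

a=125, b=5, f(n)=8n^4. log_5(125) = 3. Since c=4 > 3 and the regularity condition holds (125(n/5)^4 = (125/5^4)n^4 with 125/5^4 < 1), Case 3 applies: T(n) = Θ(f(n)) = O(n^4).

Answer: O(n^4) - Case 3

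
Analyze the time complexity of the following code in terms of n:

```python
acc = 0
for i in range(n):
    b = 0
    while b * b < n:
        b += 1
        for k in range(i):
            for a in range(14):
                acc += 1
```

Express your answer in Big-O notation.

Each loop level contributes: n × √n × n × 1. Multiplying the contributions gives O(n^2√n).

Answer: O(n^2√n)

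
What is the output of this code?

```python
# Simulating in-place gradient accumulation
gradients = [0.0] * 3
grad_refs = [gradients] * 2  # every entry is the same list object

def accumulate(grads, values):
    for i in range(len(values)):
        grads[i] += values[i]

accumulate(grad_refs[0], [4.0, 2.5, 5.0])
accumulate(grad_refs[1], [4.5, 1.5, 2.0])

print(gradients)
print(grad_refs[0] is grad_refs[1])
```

Key concept: gradient accumulation aliasing.
Step by step:
`gradients = [0.0] * 3` → gradients = [0.0, 0.0, 0.0]
`grad_refs = [gradients] * 2` → grad_refs = [[0.0, 0.0, 0.0], [0.0, 0.0, 0.0]]
`accumulate(grad_refs[0], [4.0, 2.5, 5.0])` → gradients = [4.0, 2.5, 5.0]; grad_refs = [[4.0, 2.5, 5.0], [4.0, 2.5, 5.0]]
`accumulate(grad_refs[1], [4.5, 1.5, 2.0])` → gradients = [8.5, 4.0, 7.0]; grad_refs = [[8.5, 4.0, 7.0], [8.5, 4.0, 7.0]]
`print(gradients)` → prints [8.5, 4.0, 7.0]
`print(grad_refs[0] is grad_refs[1])` → prints True

Answer:
[8.5, 4.0, 7.0]
True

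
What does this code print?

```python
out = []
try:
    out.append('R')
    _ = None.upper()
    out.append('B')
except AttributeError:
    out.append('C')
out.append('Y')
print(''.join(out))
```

Execution trace: 'R' (try body) → 'C' (except AttributeError) → 'Y' (after the try/except). Output: RCY

Answer: RCY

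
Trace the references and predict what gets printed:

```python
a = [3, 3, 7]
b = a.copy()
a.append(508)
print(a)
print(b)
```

Key concept: list.copy() creates independent copy.
Step by step:
`a = [3, 3, 7]` → a = [3, 3, 7]
`b = a.copy()` → b = [3, 3, 7]
`a.append(508)` → a = [3, 3, 7, 508]
`print(a)` → prints [3, 3, 7, 508]
`print(b)` → prints [3, 3, 7]

Answer:
[3, 3, 7, 508]
[3, 3, 7]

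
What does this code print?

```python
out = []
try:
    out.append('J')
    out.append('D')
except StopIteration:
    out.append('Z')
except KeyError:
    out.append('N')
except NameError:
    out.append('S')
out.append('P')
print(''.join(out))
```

Execution trace: 'J' (try body) → 'D' (try body, no exception) → 'P' (after the try/except). Output: JDP

Answer: JDP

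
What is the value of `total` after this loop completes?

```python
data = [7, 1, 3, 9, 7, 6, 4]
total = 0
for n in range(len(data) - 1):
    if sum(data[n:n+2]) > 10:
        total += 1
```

Count windows with sum > 10
`total` takes the values: 0 → 1 → 2 → 3

Answer: 3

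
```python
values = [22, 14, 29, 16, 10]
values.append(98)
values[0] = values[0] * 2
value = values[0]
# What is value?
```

Trace:
`values = [22, 14, 29, 16, 10]` → values = [22, 14, 29, 16, 10]
`values.append(98)` → values = [22, 14, 29, 16, 10, 98]
`values[0] = values[0] * 2` → values = [44, 14, 29, 16, 10, 98]
`value = values[0]` → value = 44
So value = 44

Answer: 44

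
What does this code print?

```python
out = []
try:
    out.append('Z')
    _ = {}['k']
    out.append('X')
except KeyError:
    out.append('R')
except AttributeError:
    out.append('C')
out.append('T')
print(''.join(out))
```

Execution trace: 'Z' (try body) → 'R' (except KeyError) → 'T' (after the try/except). Output: ZRT

Answer: ZRT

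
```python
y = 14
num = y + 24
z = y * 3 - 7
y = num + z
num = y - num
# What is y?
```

Trace:
`y = 14` → y = 14
`num = y + 24` → num = 38
`z = y * 3 - 7` → z = 35
`y = num + z` → y = 73
`num = y - num` → num = 35
So y = 73

Answer: 73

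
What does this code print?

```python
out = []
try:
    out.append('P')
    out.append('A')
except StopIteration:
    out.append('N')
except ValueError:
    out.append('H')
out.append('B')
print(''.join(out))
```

Execution trace: 'P' (try body) → 'A' (try body, no exception) → 'B' (after the try/except). Output: PAB

Answer: PAB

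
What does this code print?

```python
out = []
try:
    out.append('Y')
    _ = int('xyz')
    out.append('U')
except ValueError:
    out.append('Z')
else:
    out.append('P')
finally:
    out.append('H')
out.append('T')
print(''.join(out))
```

Execution trace: 'Y' (try body) → 'Z' (except ValueError) → 'H' (finally) → 'T' (after the try/except). Output: YZHT

Answer: YZHT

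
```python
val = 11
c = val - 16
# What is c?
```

Trace:
`val = 11` → val = 11
`c = val - 16` → c = -5
So c = -5

Answer: -5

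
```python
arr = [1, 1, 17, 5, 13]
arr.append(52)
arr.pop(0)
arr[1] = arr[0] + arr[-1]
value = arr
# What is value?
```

Trace:
`arr = [1, 1, 17, 5, 13]` → arr = [1, 1, 17, 5, 13]
`arr.append(52)` → arr = [1, 1, 17, 5, 13, 52]
`arr.pop(0)` → arr = [1, 17, 5, 13, 52]
`arr[1] = arr[0] + arr[-1]` → arr = [1, 53, 5, 13, 52]
`value = arr` → value = [1, 53, 5, 13, 52]
So value = [1, 53, 5, 13, 52]

Answer: [1, 53, 5, 13, 52]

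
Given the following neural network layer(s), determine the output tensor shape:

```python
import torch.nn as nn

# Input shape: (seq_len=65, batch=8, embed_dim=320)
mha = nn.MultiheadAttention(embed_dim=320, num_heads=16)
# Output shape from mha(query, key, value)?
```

Input: (65, 8, 320) -> Output: (65, 8, 320)

Answer: (65, 8, 320)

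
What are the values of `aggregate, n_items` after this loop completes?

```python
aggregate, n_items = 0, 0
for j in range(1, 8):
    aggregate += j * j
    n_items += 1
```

Sum of squares and count
`aggregate, n_items` takes the values: (0, 0) → (1, 0) → (1, 1) → (5, 1) → (5, 2) → (14, 2) → (14, 3) → (30, 3) → (30, 4) → (55, 4) → (55, 5) → (91, 5) → (91, 6) → (140, 6) → (140, 7)

Answer: 140, 7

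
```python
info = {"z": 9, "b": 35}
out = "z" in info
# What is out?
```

Trace:
`info = {"z": 9, "b": 35}` → info = {'z': 9, 'b': 35}
`out = "z" in info` → out = True
So out = True

Answer: True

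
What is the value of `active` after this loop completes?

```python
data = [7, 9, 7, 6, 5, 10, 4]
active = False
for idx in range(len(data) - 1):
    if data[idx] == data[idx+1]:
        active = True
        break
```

Check consecutive duplicates in [7, 9, 7, 6, 5, 10, 4]
`active` takes the values: False

Answer: False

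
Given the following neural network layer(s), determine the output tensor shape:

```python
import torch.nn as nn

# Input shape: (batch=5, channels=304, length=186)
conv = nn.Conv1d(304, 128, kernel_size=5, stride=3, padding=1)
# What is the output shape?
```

Input: (5, 304, 186) -> Output: (5, 128, 62)

Answer: (5, 128, 62)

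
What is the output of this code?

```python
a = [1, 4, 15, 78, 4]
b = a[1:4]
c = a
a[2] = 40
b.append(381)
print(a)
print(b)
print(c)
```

Key concept: slice vs alias.
Step by step:
`a = [1, 4, 15, 78, 4]` → a = [1, 4, 15, 78, 4]
`b = a[1:4]` → b = [4, 15, 78]
`c = a` → c = [1, 4, 15, 78, 4] (same object as a)
`a[2] = 40` → a = [1, 4, 40, 78, 4] (same object as c); c = [1, 4, 40, 78, 4] (same object as a)
`b.append(381)` → b = [4, 15, 78, 381]
`print(a)` → prints [1, 4, 40, 78, 4]
`print(b)` → prints [4, 15, 78, 381]
`print(c)` → prints [1, 4, 40, 78, 4]

Answer:
[1, 4, 40, 78, 4]
[4, 15, 78, 381]
[1, 4, 40, 78, 4]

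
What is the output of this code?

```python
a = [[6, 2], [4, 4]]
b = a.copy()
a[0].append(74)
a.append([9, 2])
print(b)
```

Key concept: shallow copy with nested lists.
Step by step:
`a = [[6, 2], [4, 4]]` → a = [[6, 2], [4, 4]]
`b = a.copy()` → b = [[6, 2], [4, 4]]
`a[0].append(74)` → a = [[6, 2, 74], [4, 4]]; b = [[6, 2, 74], [4, 4]]
`a.append([9, 2])` → a = [[6, 2, 74], [4, 4], [9, 2]]
`print(b)` → prints [[6, 2, 74], [4, 4]]

Answer: [[6, 2, 74], [4, 4]]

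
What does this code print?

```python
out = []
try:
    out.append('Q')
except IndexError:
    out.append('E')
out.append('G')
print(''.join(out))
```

Execution trace: 'Q' (try body, no exception) → 'G' (after the try/except). Output: QG

Answer: QG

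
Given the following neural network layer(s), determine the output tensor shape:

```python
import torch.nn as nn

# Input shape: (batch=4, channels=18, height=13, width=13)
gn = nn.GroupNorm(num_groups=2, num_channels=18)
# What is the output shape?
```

Input: (4, 18, 13, 13) -> Output: (4, 18, 13, 13)

Answer: (4, 18, 13, 13)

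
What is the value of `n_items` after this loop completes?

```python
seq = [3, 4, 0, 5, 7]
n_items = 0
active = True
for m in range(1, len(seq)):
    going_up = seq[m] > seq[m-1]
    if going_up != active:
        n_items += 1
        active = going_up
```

Count direction changes in [3, 4, 0, 5, 7]
`n_items` takes the values: 0 → 1 → 2

Answer: 2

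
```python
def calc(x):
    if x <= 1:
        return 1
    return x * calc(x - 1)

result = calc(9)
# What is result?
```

calc(9) = 9 * 8 * 7 * 6 * 5 * 4 * 3 * 2 * 1 = 362880

Answer: 362880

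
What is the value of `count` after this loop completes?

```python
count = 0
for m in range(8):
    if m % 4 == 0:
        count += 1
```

Count numbers divisible by 4 in range(8)
`count` takes the values: 0 → 1 → 2

Answer: 2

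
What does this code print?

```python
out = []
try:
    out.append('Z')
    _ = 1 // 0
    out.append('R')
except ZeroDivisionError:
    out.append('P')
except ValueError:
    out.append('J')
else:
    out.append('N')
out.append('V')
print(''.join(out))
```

Execution trace: 'Z' (try body) → 'P' (except ZeroDivisionError) → 'V' (after the try/except). Output: ZPV

Answer: ZPV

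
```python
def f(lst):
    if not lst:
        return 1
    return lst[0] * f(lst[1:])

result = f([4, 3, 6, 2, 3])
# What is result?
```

Product over [4, 3, 6, 2, 3] = 4 * 3 * 6 * 2 * 3 = 432

Answer: 432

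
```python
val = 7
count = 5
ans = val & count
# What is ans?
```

Trace:
`val = 7` → val = 7
`count = 5` → count = 5
`ans = val & count` → ans = 5
So ans = 5

Answer: 5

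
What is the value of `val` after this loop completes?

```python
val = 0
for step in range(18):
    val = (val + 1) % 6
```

Increment mod 6, 18 times = 0
`val` takes the values: 0 → 1 → 2 → 3 → 4 → 5 → 0 → 1 → 2 → 3 → 4 → 5 → 0 → 1 → 2 → 3 → 4 → 5 → 0

Answer: 0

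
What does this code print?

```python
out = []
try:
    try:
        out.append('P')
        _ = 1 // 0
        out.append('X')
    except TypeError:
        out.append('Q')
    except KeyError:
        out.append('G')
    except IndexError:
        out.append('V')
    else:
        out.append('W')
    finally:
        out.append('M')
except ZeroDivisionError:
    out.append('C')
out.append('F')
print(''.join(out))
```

Execution trace: 'P' (try body) → 'M' (finally) → 'C' (outer except ZeroDivisionError) → 'F' (after the try/except). Output: PMCF

Answer: PMCF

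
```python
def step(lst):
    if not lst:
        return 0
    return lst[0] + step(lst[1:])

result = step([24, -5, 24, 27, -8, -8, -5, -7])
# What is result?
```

24 + (-5) + 24 + 27 + (-8) + (-8) + (-5) + (-7) + 0 = 42

Answer: 42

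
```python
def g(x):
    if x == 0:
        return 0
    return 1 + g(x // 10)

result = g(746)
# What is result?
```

Count of digits of 746: 3

Answer: 3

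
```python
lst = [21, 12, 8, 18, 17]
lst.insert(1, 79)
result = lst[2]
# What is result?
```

Trace:
`lst = [21, 12, 8, 18, 17]` → lst = [21, 12, 8, 18, 17]
`lst.insert(1, 79)` → lst = [21, 79, 12, 8, 18, 17]
`result = lst[2]` → result = 12
So result = 12

Answer: 12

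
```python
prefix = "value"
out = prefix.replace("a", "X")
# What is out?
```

Trace:
`prefix = "value"` → prefix = 'value'
`out = prefix.replace("a", "X")` → out = 'vXlue'
So out = 'vXlue'

Answer: 'vXlue'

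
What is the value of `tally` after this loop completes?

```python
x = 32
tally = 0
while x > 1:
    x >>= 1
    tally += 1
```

Count right shifts until 1
`tally` takes the values: 0 → 1 → 2 → 3 → 4 → 5

Answer: 5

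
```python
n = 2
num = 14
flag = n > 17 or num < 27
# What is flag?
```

Trace:
`n = 2` → n = 2
`num = 14` → num = 14
`flag = n > 17 or num < 27` → flag = True
So flag = True

Answer: True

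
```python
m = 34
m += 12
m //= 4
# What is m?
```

Trace:
`m = 34` → m = 34
`m += 12` → m = 46
`m //= 4` → m = 11
So m = 11

Answer: 11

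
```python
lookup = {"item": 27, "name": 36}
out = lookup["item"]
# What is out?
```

Trace:
`lookup = {"item": 27, "name": 36}` → lookup = {'item': 27, 'name': 36}
`out = lookup["item"]` → out = 27
So out = 27

Answer: 27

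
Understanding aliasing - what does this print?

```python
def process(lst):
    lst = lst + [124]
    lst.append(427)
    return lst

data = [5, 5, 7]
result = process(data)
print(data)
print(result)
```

Key concept: rebinding parameter vs mutation.
Step by step:
`data = [5, 5, 7]` → data = [5, 5, 7]
`result = process(data)` → result = [5, 5, 7, 124, 427]
`print(data)` → prints [5, 5, 7]
`print(result)` → prints [5, 5, 7, 124, 427]

Answer:
[5, 5, 7]
[5, 5, 7, 124, 427]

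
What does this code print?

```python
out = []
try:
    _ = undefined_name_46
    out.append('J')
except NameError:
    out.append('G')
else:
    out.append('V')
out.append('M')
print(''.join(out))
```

Execution trace: 'G' (except NameError) → 'M' (after the try/except). Output: GM

Answer: GM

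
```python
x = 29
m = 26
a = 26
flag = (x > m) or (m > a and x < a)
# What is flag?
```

Trace:
`x = 29` → x = 29
`m = 26` → m = 26
`a = 26` → a = 26
`flag = (x > m) or (m > a and x < a)` → flag = True
So flag = True

Answer: True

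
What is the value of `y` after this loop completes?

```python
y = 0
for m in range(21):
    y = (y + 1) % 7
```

Increment mod 7, 21 times = 0
`y` takes the values: 0 → 1 → 2 → 3 → 4 → 5 → 6 → 0 → 1 → 2 → 3 → 4 → 5 → 6 → 0 → 1 → 2 → 3 → 4 → 5 → 6 → 0

Answer: 0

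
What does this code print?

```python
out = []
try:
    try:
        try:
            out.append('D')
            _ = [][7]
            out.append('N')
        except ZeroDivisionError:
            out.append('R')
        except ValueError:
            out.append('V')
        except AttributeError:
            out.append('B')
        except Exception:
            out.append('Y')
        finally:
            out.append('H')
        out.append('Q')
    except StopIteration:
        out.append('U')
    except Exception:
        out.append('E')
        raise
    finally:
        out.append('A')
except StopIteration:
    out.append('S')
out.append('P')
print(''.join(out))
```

Execution trace: 'D' (inner try body) → 'Y' (inner except Exception) → 'H' (inner finally) → 'Q' (try body, no exception) → 'A' (finally) → 'P' (after the try/except). Output: DYHQAP

Answer: DYHQAP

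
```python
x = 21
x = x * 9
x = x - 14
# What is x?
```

Trace:
`x = 21` → x = 21
`x = x * 9` → x = 189
`x = x - 14` → x = 175
So x = 175

Answer: 175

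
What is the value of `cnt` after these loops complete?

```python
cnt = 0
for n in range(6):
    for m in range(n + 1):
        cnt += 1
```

Triangle: 1 + 2 + ... + 6
`cnt` takes the values: 0 → 1 → 2 → 3 → 4 → 5 → 6 → 7 → 8 → 9 → 10 → 11 → 12 → 13 → 14 → 15 → 16 → 17 → 18 → 19 → 20 → 21

Answer: 21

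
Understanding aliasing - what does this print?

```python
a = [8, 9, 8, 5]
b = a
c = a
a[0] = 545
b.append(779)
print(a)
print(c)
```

Key concept: multiple aliases.
Step by step:
`a = [8, 9, 8, 5]` → a = [8, 9, 8, 5]
`b = a` → b = [8, 9, 8, 5] (same object as a)
`c = a` → c = [8, 9, 8, 5] (same object as a, b)
`a[0] = 545` → a = [545, 9, 8, 5] (same object as b, c); b = [545, 9, 8, 5] (same object as a, c); c = [545, 9, 8, 5] (same object as a, b)
`b.append(779)` → a = [545, 9, 8, 5, 779] (same object as b, c); b = [545, 9, 8, 5, 779] (same object as a, c); c = [545, 9, 8, 5, 779] (same object as a, b)
`print(a)` → prints [545, 9, 8, 5, 779]
`print(c)` → prints [545, 9, 8, 5, 779]

Answer:
[545, 9, 8, 5, 779]
[545, 9, 8, 5, 779]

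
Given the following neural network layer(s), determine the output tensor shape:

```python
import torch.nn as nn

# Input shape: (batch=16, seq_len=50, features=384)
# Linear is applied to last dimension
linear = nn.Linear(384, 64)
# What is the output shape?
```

Input: (16, 50, 384) -> Output: (16, 50, 64)

Answer: (16, 50, 64)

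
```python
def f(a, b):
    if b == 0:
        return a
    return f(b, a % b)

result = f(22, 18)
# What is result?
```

f(22, 18) -> f(18, 4) -> f(4, 2) -> f(2, 0) -> 2

Answer: 2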